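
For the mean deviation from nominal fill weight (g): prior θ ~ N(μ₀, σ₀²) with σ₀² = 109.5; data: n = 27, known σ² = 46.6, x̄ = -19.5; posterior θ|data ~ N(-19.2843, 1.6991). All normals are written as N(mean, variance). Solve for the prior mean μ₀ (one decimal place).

The posterior mean is a precision-weighted average: μ_n = (τ₀μ₀ + τ_data·x̄)/(τ₀+τ_data), with τ₀=1/σ₀² and τ_data=n/σ².
Here τ₀ = 1/109.5 = 0.009132 and τ_data = 27/46.6 = 0.579399, so τ_n = 0.588531.
Rearranging for μ₀: μ₀ = (μ_n·τ_n − τ_data·x̄)/τ₀ = (-19.2843·0.588531 − 0.579399·-19.5) / 0.009132 = -0.051128/0.009132 ≈ -5.6.

μ₀ = -5.6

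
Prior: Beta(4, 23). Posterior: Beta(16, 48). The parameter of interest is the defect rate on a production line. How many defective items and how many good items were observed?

Beta is conjugate to the binomial likelihood: posterior = Beta(a+s, b+f).
Match parameters: s=16−4=12, f=48−23=25.

12 defective items and 25 good items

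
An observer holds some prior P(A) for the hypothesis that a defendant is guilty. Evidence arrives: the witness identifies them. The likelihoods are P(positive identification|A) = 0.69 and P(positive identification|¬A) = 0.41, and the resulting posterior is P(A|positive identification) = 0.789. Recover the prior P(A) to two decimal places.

P(A) = 0.69

Bayes' rule in odds form gives O(A|E) = O(A)·[P(E|A)/P(E|¬A)], hence O(A) = O(A|E)/LR.
Posterior odds = 0.789/(1−0.789) = 3.7393. LR = 0.69/0.41 = 1.6829.
Prior odds = 3.7393/1.6829 = 2.2219, so P(A) = 2.2219/(1+2.2219) ≈ 0.69.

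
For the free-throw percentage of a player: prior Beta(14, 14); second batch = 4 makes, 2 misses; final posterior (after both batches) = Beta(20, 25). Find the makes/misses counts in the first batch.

2 makes and 9 misses

Sequential conjugate updates are equivalent to a single update on the pooled data, so total successes = posterior α − prior α and total failures = posterior β − prior β.
Total across both batches: 20−14=6 makes, 25−14=11 misses.
Subtract the second batch: 6−4=2 makes and 11−2=9 misses.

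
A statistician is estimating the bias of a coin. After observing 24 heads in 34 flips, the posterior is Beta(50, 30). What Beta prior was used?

Beta is conjugate to the binomial likelihood: posterior = Beta(α+s, β+f).
Subtract the data counts: 50−24=26, 30−10=20.

Beta(26, 20)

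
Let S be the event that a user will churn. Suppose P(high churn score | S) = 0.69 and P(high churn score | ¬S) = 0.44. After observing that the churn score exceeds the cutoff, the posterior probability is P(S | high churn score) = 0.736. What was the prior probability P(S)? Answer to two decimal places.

P(S) = 0.64

Bayes' rule in odds form gives O(S|E) = O(S)·[P(E|S)/P(E|¬S)], hence O(S) = O(S|E)/LR.
Posterior odds = 0.736/(1−0.736) = 2.7879. LR = 0.69/0.44 = 1.5682.
Prior odds = 2.7879/1.5682 = 1.7778, so P(S) = 1.7778/(1+1.7778) ≈ 0.64.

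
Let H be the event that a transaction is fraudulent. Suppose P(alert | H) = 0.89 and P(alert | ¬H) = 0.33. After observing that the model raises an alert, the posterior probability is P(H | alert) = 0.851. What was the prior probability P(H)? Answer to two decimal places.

In odds form, posterior odds = prior odds × likelihood ratio, so prior odds = posterior odds ÷ LR.
Posterior odds = 0.851/(1−0.851) = 5.7114. LR = 0.89/0.33 = 2.6970.
Prior odds = 5.7114/2.6970 = 2.1177, so P(H) = 2.1177/(1+2.1177) ≈ 0.68.

P(H) = 0.68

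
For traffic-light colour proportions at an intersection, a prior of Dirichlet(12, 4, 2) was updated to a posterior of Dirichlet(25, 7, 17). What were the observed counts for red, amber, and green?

For a Dirichlet(α) prior with multinomial counts c, the posterior is Dirichlet(α + c) componentwise.
Counts are posterior − prior componentwise: 25−12=13, 7−4=3, 17−2=15.

counts (13, 3, 15)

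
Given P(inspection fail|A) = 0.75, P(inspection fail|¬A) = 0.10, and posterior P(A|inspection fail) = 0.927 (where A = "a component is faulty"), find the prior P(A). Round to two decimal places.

P(A) = 0.63

Bayes' rule in odds form gives O(A|E) = O(A)·[P(E|A)/P(E|¬A)], hence O(A) = O(A|E)/LR.
Posterior odds = 0.927/(1−0.927) = 12.6986. LR = 0.75/0.10 = 7.5000.
Prior odds = 12.6986/7.5000 = 1.6931, so P(A) = 1.6931/(1+1.6931) ≈ 0.63.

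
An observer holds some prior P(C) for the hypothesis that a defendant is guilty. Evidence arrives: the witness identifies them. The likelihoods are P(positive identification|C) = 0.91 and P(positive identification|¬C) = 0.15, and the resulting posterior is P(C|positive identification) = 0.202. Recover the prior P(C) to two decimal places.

P(C) = 0.04

In odds form, posterior odds = prior odds × likelihood ratio, so prior odds = posterior odds ÷ LR.
Posterior odds = 0.202/(1−0.202) = 0.2531. LR = 0.91/0.15 = 6.0667.
Prior odds = 0.2531/6.0667 = 0.0417, so P(C) = 0.0417/(1+0.0417) ≈ 0.04.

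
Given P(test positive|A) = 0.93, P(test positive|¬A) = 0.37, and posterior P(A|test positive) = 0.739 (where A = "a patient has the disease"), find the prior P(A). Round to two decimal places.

In odds form, posterior odds = prior odds × likelihood ratio, so prior odds = posterior odds ÷ LR.
Posterior odds = 0.739/(1−0.739) = 2.8314. LR = 0.93/0.37 = 2.5135.
Prior odds = 2.8314/2.5135 = 1.1265, so P(A) = 1.1265/(1+1.1265) ≈ 0.53.

P(A) = 0.53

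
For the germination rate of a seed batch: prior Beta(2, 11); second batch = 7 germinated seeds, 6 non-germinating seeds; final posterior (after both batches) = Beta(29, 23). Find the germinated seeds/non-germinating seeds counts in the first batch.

Because Beta–binomial updating is additive in the counts, the combined data contributed (α_post−α_prior, β_post−β_prior) successes and failures.
Total across both batches: 29−2=27 germinated seeds, 23−11=12 non-germinating seeds.
Subtract the second batch: 27−7=20 germinated seeds and 12−6=6 non-germinating seeds.

20 germinated seeds and 6 non-germinating seeds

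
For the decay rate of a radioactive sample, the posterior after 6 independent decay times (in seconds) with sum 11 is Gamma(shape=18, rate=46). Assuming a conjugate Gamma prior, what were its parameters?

Gamma(shape=12, rate=35)

For an exponential likelihood with a Gamma(α, β) prior on the rate, n observations with total T give posterior Gamma(α+n, β+T).
So α = 18 − 6 = 12 and β = 46 − 11 = 35.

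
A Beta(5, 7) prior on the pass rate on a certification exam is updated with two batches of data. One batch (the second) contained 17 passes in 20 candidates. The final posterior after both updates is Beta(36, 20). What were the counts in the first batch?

14 passes and 10 failures

Sequential conjugate updates are equivalent to a single update on the pooled data, so total successes = posterior α − prior α and total failures = posterior β − prior β.
Total across both batches: 36−5=31 passes, 20−7=13 failures.
Subtract the second batch: 31−17=14 passes and 13−3=10 failures.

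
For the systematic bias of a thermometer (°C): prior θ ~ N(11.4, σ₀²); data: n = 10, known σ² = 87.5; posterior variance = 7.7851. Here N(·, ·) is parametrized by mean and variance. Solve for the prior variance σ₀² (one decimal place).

For the Normal–Normal model with known σ², precisions add: τ_n = τ₀ + n/σ².
So 1/σ₀² = 1/7.7851 − 10/87.5 = 0.128451 − 0.114286 = 0.014165.
Hence σ₀² = 1/0.014165 ≈ 70.6.

σ₀² = 70.6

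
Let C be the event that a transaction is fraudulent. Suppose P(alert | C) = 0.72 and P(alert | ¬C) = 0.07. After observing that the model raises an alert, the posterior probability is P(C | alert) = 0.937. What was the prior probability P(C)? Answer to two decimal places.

In odds form, posterior odds = prior odds × likelihood ratio, so prior odds = posterior odds ÷ LR.
Posterior odds = 0.937/(1−0.937) = 14.8730. LR = 0.72/0.07 = 10.2857.
Prior odds = 14.8730/10.2857 = 1.4460, so P(C) = 1.4460/(1+1.4460) ≈ 0.59.

P(C) = 0.59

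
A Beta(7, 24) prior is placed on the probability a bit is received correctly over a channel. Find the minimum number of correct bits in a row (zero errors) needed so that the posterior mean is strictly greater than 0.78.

k = 79

After k correct bits and 0 errors the posterior is Beta(7+k, 24), with mean (7+k)/(7+24+k).
Set (7+k)/(31+k) > 0.78 and solve: k > (0.78·31 − 7)/(1 − 0.78) = 78.091.
The smallest integer exceeding 78.091 is 79.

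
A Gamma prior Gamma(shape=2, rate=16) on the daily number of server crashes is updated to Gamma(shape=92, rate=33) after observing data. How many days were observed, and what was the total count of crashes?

A Gamma(α, β) prior (rate parametrization) on a Poisson rate with n observations summing to S gives posterior Gamma(α+S, β+n).
Matching: Σxᵢ = 92 − 2 = 90 and n = 33 − 16 = 17.

n = 17 days with total 90 crashes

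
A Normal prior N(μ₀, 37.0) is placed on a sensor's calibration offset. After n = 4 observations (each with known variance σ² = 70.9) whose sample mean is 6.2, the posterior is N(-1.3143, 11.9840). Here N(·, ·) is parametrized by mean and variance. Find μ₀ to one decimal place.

μ₀ = -17.0

With known observation variance, the Normal–Normal posterior has precision τ_n = τ₀ + n/σ² and mean μ_n = (τ₀μ₀ + (n/σ²)x̄)/τ_n.
Here τ₀ = 1/37.0 = 0.027027 and τ_data = 4/70.9 = 0.056417, so τ_n = 0.083444.
Rearranging for μ₀: μ₀ = (μ_n·τ_n − τ_data·x̄)/τ₀ = (-1.3143·0.083444 − 0.056417·6.2) / 0.027027 = -0.459456/0.027027 ≈ -17.0.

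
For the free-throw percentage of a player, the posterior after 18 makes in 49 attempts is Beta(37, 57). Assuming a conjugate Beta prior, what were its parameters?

A Beta(α, β) prior with s successes and f failures in binomial data gives a Beta(α+s, β+f) posterior.
Subtract the data counts: 37−18=19, 57−31=26.

Beta(19, 26)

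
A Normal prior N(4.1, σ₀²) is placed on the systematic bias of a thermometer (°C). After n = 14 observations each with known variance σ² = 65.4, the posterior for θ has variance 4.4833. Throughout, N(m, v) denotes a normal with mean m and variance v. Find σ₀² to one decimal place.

For the Normal–Normal model with known σ², precisions add: τ_n = τ₀ + n/σ².
So 1/σ₀² = 1/4.4833 − 14/65.4 = 0.223050 − 0.214067 = 0.008983.
Hence σ₀² = 1/0.008983 ≈ 111.3.

σ₀² = 111.3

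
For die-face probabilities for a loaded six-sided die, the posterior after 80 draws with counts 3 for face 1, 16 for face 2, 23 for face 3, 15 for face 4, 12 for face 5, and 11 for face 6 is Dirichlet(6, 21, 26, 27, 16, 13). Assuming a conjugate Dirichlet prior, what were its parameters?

Dirichlet(3, 5, 3, 12, 4, 2)

For a Dirichlet(α) prior with multinomial counts c, the posterior is Dirichlet(α + c) componentwise.
Subtract each count from the matching posterior parameter: 6−3=3, 21−16=5, 26−23=3, 27−15=12, 16−12=4, 13−11=2.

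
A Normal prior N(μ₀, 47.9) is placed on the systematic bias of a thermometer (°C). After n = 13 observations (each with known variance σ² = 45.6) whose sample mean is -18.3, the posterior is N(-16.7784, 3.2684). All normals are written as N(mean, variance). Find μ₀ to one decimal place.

The posterior mean is a precision-weighted average: μ_n = (τ₀μ₀ + τ_data·x̄)/(τ₀+τ_data), with τ₀=1/σ₀² and τ_data=n/σ².
Here τ₀ = 1/47.9 = 0.020877 and τ_data = 13/45.6 = 0.285088, so τ_n = 0.305965.
Rearranging for μ₀: μ₀ = (μ_n·τ_n − τ_data·x̄)/τ₀ = (-16.7784·0.305965 − 0.285088·-18.3) / 0.020877 = 0.083507/0.020877 ≈ 4.0.

μ₀ = 4.0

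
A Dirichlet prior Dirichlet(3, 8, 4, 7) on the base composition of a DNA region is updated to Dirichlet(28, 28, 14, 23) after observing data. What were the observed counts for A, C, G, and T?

For a Dirichlet(α) prior with multinomial counts c, the posterior is Dirichlet(α + c) componentwise.
Counts are posterior − prior componentwise: 28−3=25, 28−8=20, 14−4=10, 23−7=16.

counts (25, 20, 10, 16)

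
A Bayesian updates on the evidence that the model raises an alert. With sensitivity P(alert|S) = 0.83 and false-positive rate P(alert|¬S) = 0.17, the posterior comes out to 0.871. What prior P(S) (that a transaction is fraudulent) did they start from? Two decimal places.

P(S) = 0.58

Bayes' rule in odds form gives O(S|E) = O(S)·[P(E|S)/P(E|¬S)], hence O(S) = O(S|E)/LR.
Posterior odds = 0.871/(1−0.871) = 6.7519. LR = 0.83/0.17 = 4.8824.
Prior odds = 6.7519/4.8824 = 1.3829, so P(S) = 1.3829/(1+1.3829) ≈ 0.58.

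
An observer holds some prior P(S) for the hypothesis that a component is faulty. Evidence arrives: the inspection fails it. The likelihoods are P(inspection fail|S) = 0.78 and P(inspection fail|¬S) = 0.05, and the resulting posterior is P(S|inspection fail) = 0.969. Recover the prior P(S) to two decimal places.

P(S) = 0.67

Bayes' rule in odds form gives O(S|E) = O(S)·[P(E|S)/P(E|¬S)], hence O(S) = O(S|E)/LR.
Posterior odds = 0.969/(1−0.969) = 31.2581. LR = 0.78/0.05 = 15.6000.
Prior odds = 31.2581/15.6000 = 2.0037, so P(S) = 2.0037/(1+2.0037) ≈ 0.67.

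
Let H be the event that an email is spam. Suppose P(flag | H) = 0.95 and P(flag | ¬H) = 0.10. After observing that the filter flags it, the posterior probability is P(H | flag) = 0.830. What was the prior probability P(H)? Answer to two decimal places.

In odds form, posterior odds = prior odds × likelihood ratio, so prior odds = posterior odds ÷ LR.
Posterior odds = 0.830/(1−0.830) = 4.8824. LR = 0.95/0.10 = 9.5000.
Prior odds = 4.8824/9.5000 = 0.5139, so P(H) = 0.5139/(1+0.5139) ≈ 0.34.

P(H) = 0.34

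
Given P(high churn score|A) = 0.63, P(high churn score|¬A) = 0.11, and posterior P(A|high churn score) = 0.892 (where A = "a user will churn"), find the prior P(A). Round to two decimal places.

P(A) = 0.59

Bayes' rule in odds form gives O(A|E) = O(A)·[P(E|A)/P(E|¬A)], hence O(A) = O(A|E)/LR.
Posterior odds = 0.892/(1−0.892) = 8.2593. LR = 0.63/0.11 = 5.7273.
Prior odds = 8.2593/5.7273 = 1.4421, so P(A) = 1.4421/(1+1.4421) ≈ 0.59.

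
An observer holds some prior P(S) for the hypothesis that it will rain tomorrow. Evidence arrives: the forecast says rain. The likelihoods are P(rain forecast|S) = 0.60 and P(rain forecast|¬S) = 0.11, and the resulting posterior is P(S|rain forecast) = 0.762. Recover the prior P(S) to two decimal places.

P(S) = 0.37

Bayes' rule in odds form gives O(S|E) = O(S)·[P(E|S)/P(E|¬S)], hence O(S) = O(S|E)/LR.
Posterior odds = 0.762/(1−0.762) = 3.2017. LR = 0.60/0.11 = 5.4545.
Prior odds = 3.2017/5.4545 = 0.5870, so P(S) = 0.5870/(1+0.5870) ≈ 0.37.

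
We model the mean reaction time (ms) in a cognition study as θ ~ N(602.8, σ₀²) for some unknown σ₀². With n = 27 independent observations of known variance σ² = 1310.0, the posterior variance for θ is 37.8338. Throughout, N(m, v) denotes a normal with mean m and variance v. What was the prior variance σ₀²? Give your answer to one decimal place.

Posterior precision equals prior precision plus data precision: 1/σ_n² = 1/σ₀² + n/σ².
So 1/σ₀² = 1/37.8338 − 27/1310.0 = 0.026431 − 0.020611 = 0.005820.
Hence σ₀² = 1/0.005820 ≈ 171.8.

σ₀² = 171.8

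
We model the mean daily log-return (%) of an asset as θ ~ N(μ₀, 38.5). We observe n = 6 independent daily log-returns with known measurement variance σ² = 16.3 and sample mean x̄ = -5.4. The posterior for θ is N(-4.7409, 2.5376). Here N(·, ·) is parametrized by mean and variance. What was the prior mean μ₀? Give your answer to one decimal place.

μ₀ = 4.6

The posterior mean is a precision-weighted average: μ_n = (τ₀μ₀ + τ_data·x̄)/(τ₀+τ_data), with τ₀=1/σ₀² and τ_data=n/σ².
Here τ₀ = 1/38.5 = 0.025974 and τ_data = 6/16.3 = 0.368098, so τ_n = 0.394072.
Rearranging for μ₀: μ₀ = (μ_n·τ_n − τ_data·x̄)/τ₀ = (-4.7409·0.394072 − 0.368098·-5.4) / 0.025974 = 0.119473/0.025974 ≈ 4.6.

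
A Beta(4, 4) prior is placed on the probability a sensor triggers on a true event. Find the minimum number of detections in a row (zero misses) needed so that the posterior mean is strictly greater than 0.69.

After k detections and 0 misses the posterior is Beta(4+k, 4), with mean (4+k)/(4+4+k).
Set (4+k)/(8+k) > 0.69 and solve: k > (0.69·8 − 4)/(1 − 0.69) = 4.903.
The smallest integer exceeding 4.903 is 5.

k = 5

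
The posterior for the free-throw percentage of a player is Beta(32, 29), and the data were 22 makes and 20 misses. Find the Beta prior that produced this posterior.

Under Beta–binomial conjugacy the posterior parameters are (a+s, b+f).
So a = 32 − 22 = 10 and b = 29 − 20 = 9.

Beta(10, 9)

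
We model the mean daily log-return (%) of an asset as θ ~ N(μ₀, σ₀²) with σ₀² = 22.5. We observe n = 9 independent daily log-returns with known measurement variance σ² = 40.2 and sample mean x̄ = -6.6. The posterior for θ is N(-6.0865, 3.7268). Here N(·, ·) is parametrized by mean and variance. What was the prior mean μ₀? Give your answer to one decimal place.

With known observation variance, the Normal–Normal posterior has precision τ_n = τ₀ + n/σ² and mean μ_n = (τ₀μ₀ + (n/σ²)x̄)/τ_n.
Here τ₀ = 1/22.5 = 0.044444 and τ_data = 9/40.2 = 0.223881, so τ_n = 0.268325.
Rearranging for μ₀: μ₀ = (μ_n·τ_n − τ_data·x̄)/τ₀ = (-6.0865·0.268325 − 0.223881·-6.6) / 0.044444 = -0.155546/0.044444 ≈ -3.5.

μ₀ = -3.5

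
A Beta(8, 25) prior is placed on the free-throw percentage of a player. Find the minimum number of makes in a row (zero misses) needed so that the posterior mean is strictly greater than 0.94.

k = 384

After k makes and 0 misses the posterior is Beta(8+k, 25), with mean (8+k)/(8+25+k).
Set (8+k)/(33+k) > 0.94 and solve: k > (0.94·33 − 8)/(1 − 0.94) = 383.667.
The smallest integer exceeding 383.667 is 384, and checking k=384: (392)/(417) = 0.9400 > 0.94.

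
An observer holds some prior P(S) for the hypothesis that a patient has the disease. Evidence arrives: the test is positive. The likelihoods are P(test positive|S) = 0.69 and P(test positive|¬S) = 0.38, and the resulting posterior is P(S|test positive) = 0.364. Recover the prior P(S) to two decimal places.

P(S) = 0.24

In odds form, posterior odds = prior odds × likelihood ratio, so prior odds = posterior odds ÷ LR.
Posterior odds = 0.364/(1−0.364) = 0.5723. LR = 0.69/0.38 = 1.8158.
Prior odds = 0.5723/1.8158 = 0.3152, so P(S) = 0.3152/(1+0.3152) ≈ 0.24.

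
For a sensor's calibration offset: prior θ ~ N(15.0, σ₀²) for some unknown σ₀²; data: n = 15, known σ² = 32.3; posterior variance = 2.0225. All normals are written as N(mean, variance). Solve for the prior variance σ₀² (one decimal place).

σ₀² = 33.3

For the Normal–Normal model with known σ², precisions add: τ_n = τ₀ + n/σ².
So 1/σ₀² = 1/2.0225 − 15/32.3 = 0.494438 − 0.464396 = 0.030042.
Hence σ₀² = 1/0.030042 ≈ 33.3.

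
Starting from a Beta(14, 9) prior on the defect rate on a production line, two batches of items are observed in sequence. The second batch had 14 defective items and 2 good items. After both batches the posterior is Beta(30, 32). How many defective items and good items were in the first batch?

2 defective items and 21 good items

Sequential conjugate updates are equivalent to a single update on the pooled data, so total successes = posterior α − prior α and total failures = posterior β − prior β.
Total across both batches: 30−14=16 defective items, 32−9=23 good items.
Subtract the second batch: 16−14=2 defective items and 23−2=21 good items.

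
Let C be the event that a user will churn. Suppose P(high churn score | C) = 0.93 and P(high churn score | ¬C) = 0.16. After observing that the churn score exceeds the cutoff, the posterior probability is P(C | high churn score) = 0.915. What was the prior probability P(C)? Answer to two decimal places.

In odds form, posterior odds = prior odds × likelihood ratio, so prior odds = posterior odds ÷ LR.
Posterior odds = 0.915/(1−0.915) = 10.7647. LR = 0.93/0.16 = 5.8125.
Prior odds = 10.7647/5.8125 = 1.8520, so P(C) = 1.8520/(1+1.8520) ≈ 0.65.

P(C) = 0.65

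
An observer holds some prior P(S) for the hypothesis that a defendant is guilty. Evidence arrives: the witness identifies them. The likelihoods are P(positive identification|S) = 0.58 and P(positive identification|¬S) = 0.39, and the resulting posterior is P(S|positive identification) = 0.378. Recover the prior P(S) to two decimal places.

P(S) = 0.29

In odds form, posterior odds = prior odds × likelihood ratio, so prior odds = posterior odds ÷ LR.
Posterior odds = 0.378/(1−0.378) = 0.6077. LR = 0.58/0.39 = 1.4872.
Prior odds = 0.6077/1.4872 = 0.4086, so P(S) = 0.4086/(1+0.4086) ≈ 0.29.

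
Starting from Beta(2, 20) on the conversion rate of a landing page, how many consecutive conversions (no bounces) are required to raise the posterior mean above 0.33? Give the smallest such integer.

After k conversions and 0 bounces the posterior is Beta(2+k, 20), with mean (2+k)/(2+20+k).
Set (2+k)/(22+k) > 0.33 and solve: k > (0.33·22 − 2)/(1 − 0.33) = 7.851.
The smallest integer exceeding 7.851 is 8.

k = 8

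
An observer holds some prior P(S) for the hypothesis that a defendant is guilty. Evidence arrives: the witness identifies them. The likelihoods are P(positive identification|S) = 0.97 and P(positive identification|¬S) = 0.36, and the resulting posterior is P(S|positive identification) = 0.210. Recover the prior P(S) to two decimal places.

In odds form, posterior odds = prior odds × likelihood ratio, so prior odds = posterior odds ÷ LR.
Posterior odds = 0.210/(1−0.210) = 0.2658. LR = 0.97/0.36 = 2.6944.
Prior odds = 0.2658/2.6944 = 0.0986, so P(S) = 0.0986/(1+0.0986) ≈ 0.09.

P(S) = 0.09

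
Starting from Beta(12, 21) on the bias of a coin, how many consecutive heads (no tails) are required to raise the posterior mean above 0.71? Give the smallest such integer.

After k heads and 0 tails the posterior is Beta(12+k, 21), with mean (12+k)/(12+21+k).
Set (12+k)/(33+k) > 0.71 and solve: k > (0.71·33 − 12)/(1 − 0.71) = 39.414.
The smallest integer exceeding 39.414 is 40, and checking k=40: (52)/(73) = 0.7123 > 0.71.

k = 40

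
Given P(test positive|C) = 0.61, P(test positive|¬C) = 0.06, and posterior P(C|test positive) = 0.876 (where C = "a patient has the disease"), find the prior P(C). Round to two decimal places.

P(C) = 0.41

Bayes' rule in odds form gives O(C|E) = O(C)·[P(E|C)/P(E|¬C)], hence O(C) = O(C|E)/LR.
Posterior odds = 0.876/(1−0.876) = 7.0645. LR = 0.61/0.06 = 10.1667.
Prior odds = 7.0645/10.1667 = 0.6949, so P(C) = 0.6949/(1+0.6949) ≈ 0.41.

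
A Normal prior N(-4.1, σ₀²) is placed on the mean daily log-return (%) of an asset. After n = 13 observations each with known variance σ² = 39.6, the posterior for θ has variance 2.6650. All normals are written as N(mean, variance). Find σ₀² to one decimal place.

σ₀² = 21.3

Posterior precision equals prior precision plus data precision: 1/σ_n² = 1/σ₀² + n/σ².
So 1/σ₀² = 1/2.6650 − 13/39.6 = 0.375235 − 0.328283 = 0.046952.
Hence σ₀² = 1/0.046952 ≈ 21.3.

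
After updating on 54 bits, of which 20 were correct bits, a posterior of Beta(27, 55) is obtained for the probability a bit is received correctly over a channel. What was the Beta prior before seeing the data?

Beta is conjugate to the binomial likelihood: posterior = Beta(a+s, b+f).
Subtract the data counts: 27−20=7, 55−34=21.

Beta(7, 21)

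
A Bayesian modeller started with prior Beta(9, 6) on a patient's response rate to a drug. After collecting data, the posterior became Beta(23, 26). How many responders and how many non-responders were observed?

Beta is conjugate to the binomial likelihood: posterior = Beta(α+s, β+f).
Match parameters: s=23−9=14, f=26−6=20.

14 responders and 20 non-responders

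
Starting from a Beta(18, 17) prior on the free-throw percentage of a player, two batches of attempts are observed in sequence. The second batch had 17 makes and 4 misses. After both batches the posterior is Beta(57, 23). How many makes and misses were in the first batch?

Sequential conjugate updates are equivalent to a single update on the pooled data, so total successes = posterior α − prior α and total failures = posterior β − prior β.
Total across both batches: 57−18=39 makes, 23−17=6 misses.
Subtract the second batch: 39−17=22 makes and 6−4=2 misses.

22 makes and 2 misses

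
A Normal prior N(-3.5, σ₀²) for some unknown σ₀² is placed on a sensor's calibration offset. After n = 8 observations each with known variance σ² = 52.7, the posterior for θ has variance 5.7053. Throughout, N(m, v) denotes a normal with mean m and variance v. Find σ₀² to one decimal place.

For the Normal–Normal model with known σ², precisions add: τ_n = τ₀ + n/σ².
So 1/σ₀² = 1/5.7053 − 8/52.7 = 0.175276 − 0.151803 = 0.023473.
Hence σ₀² = 1/0.023473 ≈ 42.6.

σ₀² = 42.6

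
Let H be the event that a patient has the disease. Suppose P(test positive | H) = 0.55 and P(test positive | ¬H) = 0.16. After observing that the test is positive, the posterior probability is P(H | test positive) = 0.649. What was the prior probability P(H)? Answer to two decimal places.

Bayes' rule in odds form gives O(H|E) = O(H)·[P(E|H)/P(E|¬H)], hence O(H) = O(H|E)/LR.
Posterior odds = 0.649/(1−0.649) = 1.8490. LR = 0.55/0.16 = 3.4375.
Prior odds = 1.8490/3.4375 = 0.5379, so P(H) = 0.5379/(1+0.5379) ≈ 0.35.

P(H) = 0.35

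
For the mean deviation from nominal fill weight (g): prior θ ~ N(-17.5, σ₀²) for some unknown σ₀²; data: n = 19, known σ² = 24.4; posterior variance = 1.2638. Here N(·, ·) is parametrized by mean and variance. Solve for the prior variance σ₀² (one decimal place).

For the Normal–Normal model with known σ², precisions add: τ_n = τ₀ + n/σ².
So 1/σ₀² = 1/1.2638 − 19/24.4 = 0.791264 − 0.778689 = 0.012575.
Hence σ₀² = 1/0.012575 ≈ 79.5.

σ₀² = 79.5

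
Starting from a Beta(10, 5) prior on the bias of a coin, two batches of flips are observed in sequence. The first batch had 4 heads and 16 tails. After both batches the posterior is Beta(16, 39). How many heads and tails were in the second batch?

Because Beta–binomial updating is additive in the counts, the combined data contributed (α_post−α_prior, β_post−β_prior) successes and failures.
Total across both batches: 16−10=6 heads, 39−5=34 tails.
Subtract the first batch: 6−4=2 heads and 34−16=18 tails.

2 heads and 18 tails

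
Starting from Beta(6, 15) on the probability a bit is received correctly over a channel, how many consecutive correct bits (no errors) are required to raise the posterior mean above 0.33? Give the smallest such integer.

k = 2

After k correct bits and 0 errors the posterior is Beta(6+k, 15), with mean (6+k)/(6+15+k).
Set (6+k)/(21+k) > 0.33 and solve: k > (0.33·21 − 6)/(1 − 0.33) = 1.388.
The smallest integer exceeding 1.388 is 2.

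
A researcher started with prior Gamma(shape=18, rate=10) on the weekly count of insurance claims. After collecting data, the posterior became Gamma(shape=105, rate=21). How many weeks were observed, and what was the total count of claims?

A Gamma(α, β) prior (rate parametrization) on a Poisson rate with n observations summing to S gives posterior Gamma(α+S, β+n).
Matching: Σxᵢ = 105 − 18 = 87 and n = 21 − 10 = 11.

n = 11 weeks with total 87 claims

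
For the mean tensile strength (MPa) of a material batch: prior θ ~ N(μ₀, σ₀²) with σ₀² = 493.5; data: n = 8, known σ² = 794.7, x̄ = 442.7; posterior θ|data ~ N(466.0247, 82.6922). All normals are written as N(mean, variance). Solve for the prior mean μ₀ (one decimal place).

μ₀ = 581.9

With known observation variance, the Normal–Normal posterior has precision τ_n = τ₀ + n/σ² and mean μ_n = (τ₀μ₀ + (n/σ²)x̄)/τ_n.
Here τ₀ = 1/493.5 = 0.002026 and τ_data = 8/794.7 = 0.010067, so τ_n = 0.012093.
Rearranging for μ₀: μ₀ = (μ_n·τ_n − τ_data·x̄)/τ₀ = (466.0247·0.012093 − 0.010067·442.7) / 0.002026 = 1.178976/0.002026 ≈ 581.9.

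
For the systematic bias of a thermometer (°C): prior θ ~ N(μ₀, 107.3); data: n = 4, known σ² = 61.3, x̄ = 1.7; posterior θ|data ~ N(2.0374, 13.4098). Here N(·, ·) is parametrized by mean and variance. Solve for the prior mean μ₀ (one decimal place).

The posterior mean is a precision-weighted average: μ_n = (τ₀μ₀ + τ_data·x̄)/(τ₀+τ_data), with τ₀=1/σ₀² and τ_data=n/σ².
Here τ₀ = 1/107.3 = 0.009320 and τ_data = 4/61.3 = 0.065253, so τ_n = 0.074573.
Rearranging for μ₀: μ₀ = (μ_n·τ_n − τ_data·x̄)/τ₀ = (2.0374·0.074573 − 0.065253·1.7) / 0.009320 = 0.041005/0.009320 ≈ 4.4.

μ₀ = 4.4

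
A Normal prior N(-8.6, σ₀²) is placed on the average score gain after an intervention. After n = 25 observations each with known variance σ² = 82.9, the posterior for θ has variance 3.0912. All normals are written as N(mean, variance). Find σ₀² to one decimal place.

For the Normal–Normal model with known σ², precisions add: τ_n = τ₀ + n/σ².
So 1/σ₀² = 1/3.0912 − 25/82.9 = 0.323499 − 0.301568 = 0.021931.
Hence σ₀² = 1/0.021931 ≈ 45.6.

σ₀² = 45.6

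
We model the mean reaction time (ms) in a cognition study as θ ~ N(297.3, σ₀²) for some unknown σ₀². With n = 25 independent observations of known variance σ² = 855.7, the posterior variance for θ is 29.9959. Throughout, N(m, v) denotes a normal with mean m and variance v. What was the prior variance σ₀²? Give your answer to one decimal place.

σ₀² = 242.6

Posterior precision equals prior precision plus data precision: 1/σ_n² = 1/σ₀² + n/σ².
So 1/σ₀² = 1/29.9959 − 25/855.7 = 0.033338 − 0.029216 = 0.004122.
Hence σ₀² = 1/0.004122 ≈ 242.6.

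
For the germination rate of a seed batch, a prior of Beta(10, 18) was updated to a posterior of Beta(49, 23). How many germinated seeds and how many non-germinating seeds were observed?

39 germinated seeds and 5 non-germinating seeds

Under Beta–binomial conjugacy the posterior parameters are (α+s, β+f).
Match parameters: s=49−10=39, f=23−18=5.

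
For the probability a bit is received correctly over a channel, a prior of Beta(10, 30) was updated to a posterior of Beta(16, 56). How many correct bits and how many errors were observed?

Beta is conjugate to the binomial likelihood: posterior = Beta(a+s, b+f).
Match parameters: s=16−10=6, f=56−30=26.

6 correct bits and 26 errors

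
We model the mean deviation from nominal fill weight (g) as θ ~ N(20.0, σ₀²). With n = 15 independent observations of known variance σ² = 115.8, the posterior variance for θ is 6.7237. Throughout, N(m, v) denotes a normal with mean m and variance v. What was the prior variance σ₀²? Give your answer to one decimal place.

σ₀² = 52.1

For the Normal–Normal model with known σ², precisions add: τ_n = τ₀ + n/σ².
So 1/σ₀² = 1/6.7237 − 15/115.8 = 0.148728 − 0.129534 = 0.019194.
Hence σ₀² = 1/0.019194 ≈ 52.1.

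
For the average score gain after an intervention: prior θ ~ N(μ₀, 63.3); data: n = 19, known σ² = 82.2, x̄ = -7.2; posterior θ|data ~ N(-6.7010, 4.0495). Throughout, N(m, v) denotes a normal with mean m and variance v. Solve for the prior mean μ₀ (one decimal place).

μ₀ = 0.6

The posterior mean is a precision-weighted average: μ_n = (τ₀μ₀ + τ_data·x̄)/(τ₀+τ_data), with τ₀=1/σ₀² and τ_data=n/σ².
Here τ₀ = 1/63.3 = 0.015798 and τ_data = 19/82.2 = 0.231144, so τ_n = 0.246942.
Rearranging for μ₀: μ₀ = (μ_n·τ_n − τ_data·x̄)/τ₀ = (-6.7010·0.246942 − 0.231144·-7.2) / 0.015798 = 0.009478/0.015798 ≈ 0.6.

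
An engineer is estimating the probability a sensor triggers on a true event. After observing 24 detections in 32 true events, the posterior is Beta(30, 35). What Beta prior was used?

Beta(6, 27)

Under Beta–binomial conjugacy the posterior parameters are (a+s, b+f).
So a = 30 − 24 = 6 and b = 35 − 8 = 27.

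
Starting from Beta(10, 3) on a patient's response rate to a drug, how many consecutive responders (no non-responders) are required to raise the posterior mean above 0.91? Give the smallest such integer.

After k responders and 0 non-responders the posterior is Beta(10+k, 3), with mean (10+k)/(10+3+k).
Set (10+k)/(13+k) > 0.91 and solve: k > (0.91·13 − 10)/(1 − 0.91) = 20.333.
The smallest integer exceeding 20.333 is 21.

k = 21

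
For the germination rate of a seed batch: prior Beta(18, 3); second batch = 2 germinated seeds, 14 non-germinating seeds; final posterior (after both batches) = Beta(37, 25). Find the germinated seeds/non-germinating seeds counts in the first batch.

Sequential conjugate updates are equivalent to a single update on the pooled data, so total successes = posterior α − prior α and total failures = posterior β − prior β.
Total across both batches: 37−18=19 germinated seeds, 25−3=22 non-germinating seeds.
Subtract the second batch: 19−2=17 germinated seeds and 22−14=8 non-germinating seeds.

17 germinated seeds and 8 non-germinating seeds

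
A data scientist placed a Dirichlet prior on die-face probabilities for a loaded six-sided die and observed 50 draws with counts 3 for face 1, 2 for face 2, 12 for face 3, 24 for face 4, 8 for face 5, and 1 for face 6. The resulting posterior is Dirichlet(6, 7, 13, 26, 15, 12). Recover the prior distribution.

Dirichlet(3, 5, 1, 2, 7, 11)

For a Dirichlet(α) prior with multinomial counts c, the posterior is Dirichlet(α + c) componentwise.
Subtract each count from the matching posterior parameter: 6−3=3, 7−2=5, 13−12=1, 26−24=2, 15−8=7, 12−1=11.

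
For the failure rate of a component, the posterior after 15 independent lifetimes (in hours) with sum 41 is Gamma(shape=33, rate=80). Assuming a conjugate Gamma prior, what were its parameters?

Gamma–exponential conjugacy: posterior shape = α + n, posterior rate = β + Σtᵢ.
So α = 33 − 15 = 18 and β = 80 − 41 = 39.

Gamma(shape=18, rate=39)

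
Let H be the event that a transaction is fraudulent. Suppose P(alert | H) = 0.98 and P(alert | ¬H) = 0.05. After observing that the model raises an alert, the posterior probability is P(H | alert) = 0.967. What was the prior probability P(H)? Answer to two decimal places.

In odds form, posterior odds = prior odds × likelihood ratio, so prior odds = posterior odds ÷ LR.
Posterior odds = 0.967/(1−0.967) = 29.3030. LR = 0.98/0.05 = 19.6000.
Prior odds = 29.3030/19.6000 = 1.4951, so P(H) = 1.4951/(1+1.4951) ≈ 0.60.

P(H) = 0.60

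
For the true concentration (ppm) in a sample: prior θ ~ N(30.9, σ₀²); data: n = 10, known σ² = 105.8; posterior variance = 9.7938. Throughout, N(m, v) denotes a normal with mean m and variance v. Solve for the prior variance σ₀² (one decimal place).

σ₀² = 131.8

Posterior precision equals prior precision plus data precision: 1/σ_n² = 1/σ₀² + n/σ².
So 1/σ₀² = 1/9.7938 − 10/105.8 = 0.102105 − 0.094518 = 0.007587.
Hence σ₀² = 1/0.007587 ≈ 131.8.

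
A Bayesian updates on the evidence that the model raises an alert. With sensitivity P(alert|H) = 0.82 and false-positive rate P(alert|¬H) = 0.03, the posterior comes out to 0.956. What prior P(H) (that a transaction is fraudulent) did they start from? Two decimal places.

P(H) = 0.44

In odds form, posterior odds = prior odds × likelihood ratio, so prior odds = posterior odds ÷ LR.
Posterior odds = 0.956/(1−0.956) = 21.7273. LR = 0.82/0.03 = 27.3333.
Prior odds = 21.7273/27.3333 = 0.7949, so P(H) = 0.7949/(1+0.7949) ≈ 0.44.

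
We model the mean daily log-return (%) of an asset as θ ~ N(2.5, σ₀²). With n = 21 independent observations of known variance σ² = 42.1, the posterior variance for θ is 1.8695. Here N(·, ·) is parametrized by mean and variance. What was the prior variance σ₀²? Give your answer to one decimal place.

Posterior precision equals prior precision plus data precision: 1/σ_n² = 1/σ₀² + n/σ².
So 1/σ₀² = 1/1.8695 − 21/42.1 = 0.534902 − 0.498812 = 0.036090.
Hence σ₀² = 1/0.036090 ≈ 27.7.

σ₀² = 27.7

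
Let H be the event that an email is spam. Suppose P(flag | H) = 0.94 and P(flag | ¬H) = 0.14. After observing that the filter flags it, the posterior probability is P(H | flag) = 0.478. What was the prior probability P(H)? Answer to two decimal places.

Bayes' rule in odds form gives O(H|E) = O(H)·[P(E|H)/P(E|¬H)], hence O(H) = O(H|E)/LR.
Posterior odds = 0.478/(1−0.478) = 0.9157. LR = 0.94/0.14 = 6.7143.
Prior odds = 0.9157/6.7143 = 0.1364, so P(H) = 0.1364/(1+0.1364) ≈ 0.12.

P(H) = 0.12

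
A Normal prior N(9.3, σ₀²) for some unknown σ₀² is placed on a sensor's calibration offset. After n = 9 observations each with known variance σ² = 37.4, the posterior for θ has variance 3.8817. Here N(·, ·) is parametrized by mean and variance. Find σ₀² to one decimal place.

σ₀² = 58.9

For the Normal–Normal model with known σ², precisions add: τ_n = τ₀ + n/σ².
So 1/σ₀² = 1/3.8817 − 9/37.4 = 0.257619 − 0.240642 = 0.016977.
Hence σ₀² = 1/0.016977 ≈ 58.9.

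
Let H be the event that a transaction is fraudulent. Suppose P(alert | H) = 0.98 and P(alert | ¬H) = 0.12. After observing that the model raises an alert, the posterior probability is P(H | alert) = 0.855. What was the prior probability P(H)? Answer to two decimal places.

P(H) = 0.42

Bayes' rule in odds form gives O(H|E) = O(H)·[P(E|H)/P(E|¬H)], hence O(H) = O(H|E)/LR.
Posterior odds = 0.855/(1−0.855) = 5.8966. LR = 0.98/0.12 = 8.1667.
Prior odds = 5.8966/8.1667 = 0.7220, so P(H) = 0.7220/(1+0.7220) ≈ 0.42.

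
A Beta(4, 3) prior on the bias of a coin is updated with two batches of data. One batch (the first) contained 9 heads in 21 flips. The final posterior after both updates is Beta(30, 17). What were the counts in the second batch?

17 heads and 2 tails

Sequential conjugate updates are equivalent to a single update on the pooled data, so total successes = posterior α − prior α and total failures = posterior β − prior β.
Total across both batches: 30−4=26 heads, 17−3=14 tails.
Subtract the first batch: 26−9=17 heads and 14−12=2 tails.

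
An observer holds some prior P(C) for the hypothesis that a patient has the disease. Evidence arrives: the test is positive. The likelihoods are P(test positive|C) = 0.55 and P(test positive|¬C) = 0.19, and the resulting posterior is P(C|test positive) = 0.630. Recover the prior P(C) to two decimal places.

Bayes' rule in odds form gives O(C|E) = O(C)·[P(E|C)/P(E|¬C)], hence O(C) = O(C|E)/LR.
Posterior odds = 0.630/(1−0.630) = 1.7027. LR = 0.55/0.19 = 2.8947.
Prior odds = 1.7027/2.8947 = 0.5882, so P(C) = 0.5882/(1+0.5882) ≈ 0.37.

P(C) = 0.37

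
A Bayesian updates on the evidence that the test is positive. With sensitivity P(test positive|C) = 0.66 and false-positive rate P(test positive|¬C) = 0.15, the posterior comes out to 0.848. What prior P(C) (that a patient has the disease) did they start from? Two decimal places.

P(C) = 0.56

In odds form, posterior odds = prior odds × likelihood ratio, so prior odds = posterior odds ÷ LR.
Posterior odds = 0.848/(1−0.848) = 5.5789. LR = 0.66/0.15 = 4.4000.
Prior odds = 5.5789/4.4000 = 1.2679, so P(C) = 1.2679/(1+1.2679) ≈ 0.56.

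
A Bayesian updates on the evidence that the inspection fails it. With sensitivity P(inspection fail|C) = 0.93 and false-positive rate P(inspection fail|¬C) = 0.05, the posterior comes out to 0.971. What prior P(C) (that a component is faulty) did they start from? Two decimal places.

Bayes' rule in odds form gives O(C|E) = O(C)·[P(E|C)/P(E|¬C)], hence O(C) = O(C|E)/LR.
Posterior odds = 0.971/(1−0.971) = 33.4828. LR = 0.93/0.05 = 18.6000.
Prior odds = 33.4828/18.6000 = 1.8002, so P(C) = 1.8002/(1+1.8002) ≈ 0.64.

P(C) = 0.64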